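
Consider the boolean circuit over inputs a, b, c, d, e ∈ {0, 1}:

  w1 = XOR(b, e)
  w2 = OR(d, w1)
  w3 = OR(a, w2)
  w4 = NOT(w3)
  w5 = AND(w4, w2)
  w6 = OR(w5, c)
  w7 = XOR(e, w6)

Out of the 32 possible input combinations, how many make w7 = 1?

w7 = XOR(e, w6) must be 1, so e and w6 differ.
Enumerating the 32 input combinations, 16 give w7 = 1 and 16 give w7 = 0.

16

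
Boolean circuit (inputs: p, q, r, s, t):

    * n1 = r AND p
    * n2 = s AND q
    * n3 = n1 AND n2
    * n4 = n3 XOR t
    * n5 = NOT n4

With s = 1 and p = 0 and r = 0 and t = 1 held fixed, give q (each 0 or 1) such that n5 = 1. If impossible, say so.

no solution exists

With s = 1 and p = 0 and r = 0 and t = 1 fixed, none of the 2 settings of q give n5 = 1.
For example, with q=0:
n1 = r AND p = 0 AND 0 = 0
n2 = s AND q = 1 AND 0 = 0
n3 = n1 AND n2 = 0 AND 0 = 0
n4 = n3 XOR t = 0 XOR 1 = 1
n5 = NOT n4 = NOT 1 = 0
giving n5 = 0 ≠ 1.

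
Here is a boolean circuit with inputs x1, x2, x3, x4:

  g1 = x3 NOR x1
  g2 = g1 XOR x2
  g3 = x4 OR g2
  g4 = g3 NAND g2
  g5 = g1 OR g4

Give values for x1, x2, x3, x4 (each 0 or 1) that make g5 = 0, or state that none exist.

Check with x1=1, x2=1, x3=0, x4=1:
g1 = x3 NOR x1 = 0 NOR 1 = 0
g2 = g1 XOR x2 = 0 XOR 1 = 1
g3 = x4 OR g2 = 1 OR 1 = 1
g4 = g3 NAND g2 = 1 NAND 1 = 0
g5 = g1 OR g4 = 0 OR 0 = 0
So g5 = 0 as required.

x1=1, x2=1, x3=0, x4=1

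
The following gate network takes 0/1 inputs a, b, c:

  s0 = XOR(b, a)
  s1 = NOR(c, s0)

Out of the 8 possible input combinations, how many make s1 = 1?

s1 = NOR(c, s0) must be 1, so both c = 0 and s0 = 0.
s0 = XOR(b, a) must be 0, so b and a are equal.
Satisfying assignments:
  a=0, b=0, c=0
  a=1, b=1, c=0

2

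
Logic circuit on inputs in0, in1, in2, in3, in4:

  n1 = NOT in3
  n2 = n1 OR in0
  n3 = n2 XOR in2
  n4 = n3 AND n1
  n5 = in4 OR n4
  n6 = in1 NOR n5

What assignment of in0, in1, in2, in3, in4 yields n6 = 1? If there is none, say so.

in0=1, in1=0, in2=0, in3=1, in4=0

Check with in0=1, in1=0, in2=0, in3=1, in4=0:
n1 = NOT in3 = NOT 1 = 0
n2 = n1 OR in0 = 0 OR 1 = 1
n3 = n2 XOR in2 = 1 XOR 0 = 1
n4 = n3 AND n1 = 1 AND 0 = 0
n5 = in4 OR n4 = 0 OR 0 = 0
n6 = in1 NOR n5 = 0 NOR 0 = 1
So n6 = 1 as required.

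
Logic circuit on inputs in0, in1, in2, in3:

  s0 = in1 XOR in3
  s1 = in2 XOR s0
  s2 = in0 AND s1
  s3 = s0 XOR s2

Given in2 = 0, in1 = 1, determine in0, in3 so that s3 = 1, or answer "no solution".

in0=0, in3=0

s3 = s0 XOR s2 must be 1, so s0 and s2 differ.
Check with in2 = 0, in1 = 1 and in0=0, in3=0:
s0 = in1 XOR in3 = 1 XOR 0 = 1
s1 = in2 XOR s0 = 0 XOR 1 = 1
s2 = in0 AND s1 = 0 AND 1 = 0
s3 = s0 XOR s2 = 1 XOR 0 = 1
So s3 = 1.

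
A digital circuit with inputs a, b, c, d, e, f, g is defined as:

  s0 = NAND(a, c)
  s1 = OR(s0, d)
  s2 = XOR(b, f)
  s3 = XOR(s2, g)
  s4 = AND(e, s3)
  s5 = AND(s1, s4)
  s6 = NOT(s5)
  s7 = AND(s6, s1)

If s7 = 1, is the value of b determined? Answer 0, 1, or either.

Both values of b occur among assignments with s7 = 1:
  b=0: a=0, b=0, c=0, d=0, e=0, f=0, g=0
  b=1: a=0, b=1, c=0, d=0, e=0, f=0, g=0

either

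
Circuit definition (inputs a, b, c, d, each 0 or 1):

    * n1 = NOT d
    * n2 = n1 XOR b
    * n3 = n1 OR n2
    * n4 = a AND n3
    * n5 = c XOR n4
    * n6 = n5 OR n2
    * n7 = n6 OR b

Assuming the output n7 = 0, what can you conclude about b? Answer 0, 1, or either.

n7 = n6 OR b must be 0, so both n6 = 0 and b = 0.
Every assignment with n7 = 0 has b = 0; there are 2 such assignment(s).
  a=0, b=0, c=0, d=1
  a=1, b=0, c=0, d=1

0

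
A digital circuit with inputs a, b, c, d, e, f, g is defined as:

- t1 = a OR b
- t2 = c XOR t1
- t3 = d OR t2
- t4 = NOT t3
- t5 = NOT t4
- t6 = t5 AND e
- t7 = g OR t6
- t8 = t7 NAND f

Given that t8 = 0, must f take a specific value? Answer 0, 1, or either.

1

t8 = t7 NAND f must be 0, so both t7 = 1 and f = 1.
Every assignment with t8 = 0 has f = 1; there are 44 such assignment(s).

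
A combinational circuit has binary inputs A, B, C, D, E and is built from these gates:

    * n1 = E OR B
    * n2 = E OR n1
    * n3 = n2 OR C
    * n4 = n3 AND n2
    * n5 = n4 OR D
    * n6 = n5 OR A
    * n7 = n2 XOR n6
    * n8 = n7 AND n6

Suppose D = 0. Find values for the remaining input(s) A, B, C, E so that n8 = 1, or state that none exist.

n8 = n7 AND n6 must be 1, so both n7 = 1 and n6 = 1.
n7 = n2 XOR n6 must be 1, so n2 and n6 differ.
Check with D = 0 and A=1, B=0, C=1, E=0:
n1 = E OR B = 0 OR 0 = 0
n2 = E OR n1 = 0 OR 0 = 0
n3 = n2 OR C = 0 OR 1 = 1
n4 = n3 AND n2 = 1 AND 0 = 0
n5 = n4 OR D = 0 OR 0 = 0
n6 = n5 OR A = 0 OR 1 = 1
n7 = n2 XOR n6 = 0 XOR 1 = 1
n8 = n7 AND n6 = 1 AND 1 = 1
So n8 = 1.

A=1, B=0, C=1, E=0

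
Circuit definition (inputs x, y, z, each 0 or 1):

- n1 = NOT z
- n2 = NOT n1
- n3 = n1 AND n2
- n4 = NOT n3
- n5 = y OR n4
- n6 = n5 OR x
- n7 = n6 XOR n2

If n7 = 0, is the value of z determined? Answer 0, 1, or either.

1

n7 = n6 XOR n2 must be 0, so n6 and n2 are equal.
Every assignment with n7 = 0 has z = 1; there are 4 such assignment(s).
  x=0, y=0, z=1
  x=0, y=1, z=1
  x=1, y=0, z=1
  x=1, y=1, z=1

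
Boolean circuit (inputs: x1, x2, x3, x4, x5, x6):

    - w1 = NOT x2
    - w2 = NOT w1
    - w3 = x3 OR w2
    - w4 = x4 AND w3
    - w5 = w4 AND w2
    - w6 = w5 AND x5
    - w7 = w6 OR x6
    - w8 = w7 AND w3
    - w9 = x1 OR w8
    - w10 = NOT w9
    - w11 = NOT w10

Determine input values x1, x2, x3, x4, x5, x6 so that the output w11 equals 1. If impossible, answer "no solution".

w11 = NOT w10 must be 1, so w10 = 0.
w10 = NOT w9 must be 0, so w9 = 1.
w9 = x1 OR w8 must be 1, so at least one of x1, w8 is 1.
Check with x1=1, x2=0, x3=0, x4=0, x5=0, x6=1:
w1 = NOT x2 = NOT 0 = 1
w2 = NOT w1 = NOT 1 = 0
w3 = x3 OR w2 = 0 OR 0 = 0
w4 = x4 AND w3 = 0 AND 0 = 0
w5 = w4 AND w2 = 0 AND 0 = 0
w6 = w5 AND x5 = 0 AND 0 = 0
w7 = w6 OR x6 = 0 OR 1 = 1
w8 = w7 AND w3 = 1 AND 0 = 0
w9 = x1 OR w8 = 1 OR 0 = 1
w10 = NOT w9 = NOT 1 = 0
w11 = NOT w10 = NOT 0 = 1
So w11 = 1 as required.

x1=1, x2=0, x3=0, x4=0, x5=0, x6=1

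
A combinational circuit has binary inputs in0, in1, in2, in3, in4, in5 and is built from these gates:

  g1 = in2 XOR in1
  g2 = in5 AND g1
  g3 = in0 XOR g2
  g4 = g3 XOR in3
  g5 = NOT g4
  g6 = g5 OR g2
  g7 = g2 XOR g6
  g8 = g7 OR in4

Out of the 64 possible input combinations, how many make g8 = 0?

20

g8 = g7 OR in4 must be 0, so both g7 = 0 and in4 = 0.
Enumerating the 64 input combinations, 20 give g8 = 0 and 44 give g8 = 1.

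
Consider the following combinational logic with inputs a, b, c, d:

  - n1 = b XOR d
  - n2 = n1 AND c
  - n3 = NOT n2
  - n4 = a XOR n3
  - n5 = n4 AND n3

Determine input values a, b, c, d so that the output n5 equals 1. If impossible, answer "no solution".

a=0, b=1, c=0, d=0

n5 = n4 AND n3 must be 1, so both n4 = 1 and n3 = 1.
n4 = a XOR n3 must be 1, so a and n3 differ.
n3 = NOT n2 must be 1, so n2 = 0.
Check with a=0, b=1, c=0, d=0:
n1 = b XOR d = 1 XOR 0 = 1
n2 = n1 AND c = 1 AND 0 = 0
n3 = NOT n2 = NOT 0 = 1
n4 = a XOR n3 = 0 XOR 1 = 1
n5 = n4 AND n3 = 1 AND 1 = 1
So n5 = 1 as required.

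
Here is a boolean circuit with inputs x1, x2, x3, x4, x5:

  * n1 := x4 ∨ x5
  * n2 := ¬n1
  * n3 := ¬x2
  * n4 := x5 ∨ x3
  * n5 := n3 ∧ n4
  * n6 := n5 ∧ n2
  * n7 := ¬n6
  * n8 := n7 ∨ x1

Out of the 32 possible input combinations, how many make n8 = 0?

1

n8 = n7 ∨ x1 must be 0, so both n7 = 0 and x1 = 0.
n7 = ¬n6 must be 0, so n6 = 1.
Satisfying assignments:
  x1=0, x2=0, x3=1, x4=0, x5=0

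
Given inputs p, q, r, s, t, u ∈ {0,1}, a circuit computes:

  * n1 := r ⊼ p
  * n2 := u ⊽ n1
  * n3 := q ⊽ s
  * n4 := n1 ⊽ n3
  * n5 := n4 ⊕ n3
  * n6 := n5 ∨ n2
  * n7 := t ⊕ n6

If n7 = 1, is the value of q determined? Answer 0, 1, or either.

either

Both values of q occur among assignments with n7 = 1:
  q=0: p=0, q=0, r=0, s=0, t=0, u=0
  q=1: p=0, q=1, r=0, s=0, t=1, u=0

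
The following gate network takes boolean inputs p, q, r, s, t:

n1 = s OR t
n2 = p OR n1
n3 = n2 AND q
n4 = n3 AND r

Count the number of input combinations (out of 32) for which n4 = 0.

25

n4 = n3 AND r must be 0, so at least one of n3, r is 0.
Enumerating the 32 input combinations, 25 give n4 = 0 and 7 give n4 = 1.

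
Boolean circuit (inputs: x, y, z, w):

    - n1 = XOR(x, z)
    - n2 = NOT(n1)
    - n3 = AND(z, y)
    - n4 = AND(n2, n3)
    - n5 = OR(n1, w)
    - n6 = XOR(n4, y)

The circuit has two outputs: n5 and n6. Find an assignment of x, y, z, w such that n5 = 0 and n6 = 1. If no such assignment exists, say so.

x=0 y=1 z=0 w=0

Check with x=0 y=1 z=0 w=0:
n1 = XOR(x, z) = XOR(0, 0) = 0
n2 = NOT(n1) = NOT 0 = 1
n3 = AND(z, y) = AND(0, 1) = 0
n4 = AND(n2, n3) = AND(1, 0) = 0
n5 = OR(n1, w) = OR(0, 0) = 0
n6 = XOR(n4, y) = XOR(0, 1) = 1
So n5 = 0 and n6 = 1.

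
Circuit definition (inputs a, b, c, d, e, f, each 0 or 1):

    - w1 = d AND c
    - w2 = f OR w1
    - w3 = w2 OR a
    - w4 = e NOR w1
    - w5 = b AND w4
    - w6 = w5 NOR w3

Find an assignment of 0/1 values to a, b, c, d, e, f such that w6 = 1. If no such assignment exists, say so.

a=0 b=0 c=0 d=1 e=0 f=0

Check with a=0 b=0 c=0 d=1 e=0 f=0:
w1 = d AND c = 1 AND 0 = 0
w2 = f OR w1 = 0 OR 0 = 0
w3 = w2 OR a = 0 OR 0 = 0
w4 = e NOR w1 = 0 NOR 0 = 1
w5 = b AND w4 = 0 AND 1 = 0
w6 = w5 NOR w3 = 0 NOR 0 = 1
So w6 = 1 as required.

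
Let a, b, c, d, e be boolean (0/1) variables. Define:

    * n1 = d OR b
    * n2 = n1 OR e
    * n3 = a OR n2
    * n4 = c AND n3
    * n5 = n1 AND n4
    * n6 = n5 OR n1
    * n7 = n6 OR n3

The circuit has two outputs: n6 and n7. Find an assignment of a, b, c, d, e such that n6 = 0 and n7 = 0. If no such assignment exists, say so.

Check with a=0, b=0, c=1, d=0, e=0:
n1 = d OR b = 0 OR 0 = 0
n2 = n1 OR e = 0 OR 0 = 0
n3 = a OR n2 = 0 OR 0 = 0
n4 = c AND n3 = 1 AND 0 = 0
n5 = n1 AND n4 = 0 AND 0 = 0
n6 = n5 OR n1 = 0 OR 0 = 0
n7 = n6 OR n3 = 0 OR 0 = 0
So n6 = 0 and n7 = 0.

a=0, b=0, c=1, d=0, e=0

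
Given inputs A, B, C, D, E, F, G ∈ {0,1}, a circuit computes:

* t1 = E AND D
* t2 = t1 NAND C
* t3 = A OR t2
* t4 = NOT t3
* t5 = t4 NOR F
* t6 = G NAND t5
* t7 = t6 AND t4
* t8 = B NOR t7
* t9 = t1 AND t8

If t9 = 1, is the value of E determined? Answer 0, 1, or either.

1

t9 = t1 AND t8 must be 1, so both t1 = 1 and t8 = 1.
t1 = E AND D must be 1, so both E = 1 and D = 1.
Every assignment with t9 = 1 has E = 1; there are 12 such assignment(s).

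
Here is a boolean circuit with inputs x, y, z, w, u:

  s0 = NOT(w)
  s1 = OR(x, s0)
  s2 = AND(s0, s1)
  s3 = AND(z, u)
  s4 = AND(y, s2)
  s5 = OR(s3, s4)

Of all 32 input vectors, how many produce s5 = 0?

s5 = OR(s3, s4) must be 0, so both s3 = 0 and s4 = 0.
Enumerating the 32 input combinations, 18 give s5 = 0 and 14 give s5 = 1.

18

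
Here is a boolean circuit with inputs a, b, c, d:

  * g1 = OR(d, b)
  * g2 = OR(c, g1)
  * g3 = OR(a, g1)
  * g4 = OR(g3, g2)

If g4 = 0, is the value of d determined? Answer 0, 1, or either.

0

g4 = OR(g3, g2) must be 0, so both g3 = 0 and g2 = 0.
Every assignment with g4 = 0 has d = 0; there are 1 such assignment(s).
  a=0, b=0, c=0, d=0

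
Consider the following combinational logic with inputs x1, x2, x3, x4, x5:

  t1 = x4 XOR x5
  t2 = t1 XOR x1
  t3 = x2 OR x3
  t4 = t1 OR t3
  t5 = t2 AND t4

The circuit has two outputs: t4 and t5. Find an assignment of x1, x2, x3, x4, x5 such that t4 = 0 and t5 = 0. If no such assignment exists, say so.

Check with x1=0, x2=0, x3=0, x4=0, x5=0:
t1 = x4 XOR x5 = 0 XOR 0 = 0
t2 = t1 XOR x1 = 0 XOR 0 = 0
t3 = x2 OR x3 = 0 OR 0 = 0
t4 = t1 OR t3 = 0 OR 0 = 0
t5 = t2 AND t4 = 0 AND 0 = 0
So t4 = 0 and t5 = 0.

x1=0, x2=0, x3=0, x4=0, x5=0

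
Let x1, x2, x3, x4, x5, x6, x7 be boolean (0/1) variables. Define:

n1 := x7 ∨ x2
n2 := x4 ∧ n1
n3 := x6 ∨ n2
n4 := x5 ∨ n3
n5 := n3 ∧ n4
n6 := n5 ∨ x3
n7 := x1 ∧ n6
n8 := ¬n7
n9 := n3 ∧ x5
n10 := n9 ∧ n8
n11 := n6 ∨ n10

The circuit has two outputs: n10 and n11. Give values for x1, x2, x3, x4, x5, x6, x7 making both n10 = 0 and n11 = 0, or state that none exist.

x1=0, x2=0, x3=0, x4=1, x5=0, x6=0, x7=0

Check with x1=0, x2=0, x3=0, x4=1, x5=0, x6=0, x7=0:
n1 = x7 ∨ x2 = 0 ∨ 0 = 0
n2 = x4 ∧ n1 = 1 ∧ 0 = 0
n3 = x6 ∨ n2 = 0 ∨ 0 = 0
n4 = x5 ∨ n3 = 0 ∨ 0 = 0
n5 = n3 ∧ n4 = 0 ∧ 0 = 0
n6 = n5 ∨ x3 = 0 ∨ 0 = 0
n7 = x1 ∧ n6 = 0 ∧ 0 = 0
n8 = ¬n7 = ¬0 = 1
n9 = n3 ∧ x5 = 0 ∧ 0 = 0
n10 = n9 ∧ n8 = 0 ∧ 1 = 0
n11 = n6 ∨ n10 = 0 ∨ 0 = 0
So n10 = 0 and n11 = 0.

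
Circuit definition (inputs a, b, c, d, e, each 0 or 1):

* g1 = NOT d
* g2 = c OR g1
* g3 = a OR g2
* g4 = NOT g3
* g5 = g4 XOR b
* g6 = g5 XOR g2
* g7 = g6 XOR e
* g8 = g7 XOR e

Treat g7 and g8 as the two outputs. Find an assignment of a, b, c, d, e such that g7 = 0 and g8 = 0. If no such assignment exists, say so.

Check with a=1 b=0 c=0 d=1 e=0:
g1 = NOT d = NOT 1 = 0
g2 = c OR g1 = 0 OR 0 = 0
g3 = a OR g2 = 1 OR 0 = 1
g4 = NOT g3 = NOT 1 = 0
g5 = g4 XOR b = 0 XOR 0 = 0
g6 = g5 XOR g2 = 0 XOR 0 = 0
g7 = g6 XOR e = 0 XOR 0 = 0
g8 = g7 XOR e = 0 XOR 0 = 0
So g7 = 0 and g8 = 0.

a=1 b=0 c=0 d=1 e=0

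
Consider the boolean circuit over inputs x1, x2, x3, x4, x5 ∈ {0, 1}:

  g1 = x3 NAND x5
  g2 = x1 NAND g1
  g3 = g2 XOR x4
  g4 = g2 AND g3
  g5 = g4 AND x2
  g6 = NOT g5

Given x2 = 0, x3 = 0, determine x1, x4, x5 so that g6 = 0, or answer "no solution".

no solution exists

With x2 = 0, x3 = 0 fixed, none of the 8 settings of x1, x4, x5 give g6 = 0.
For example, with x1=0, x4=1, x5=0:
g1 = x3 NAND x5 = 0 NAND 0 = 1
g2 = x1 NAND g1 = 0 NAND 1 = 1
g3 = g2 XOR x4 = 1 XOR 1 = 0
g4 = g2 AND g3 = 1 AND 0 = 0
g5 = g4 AND x2 = 0 AND 0 = 0
g6 = NOT g5 = NOT 0 = 1
giving g6 = 1 ≠ 0.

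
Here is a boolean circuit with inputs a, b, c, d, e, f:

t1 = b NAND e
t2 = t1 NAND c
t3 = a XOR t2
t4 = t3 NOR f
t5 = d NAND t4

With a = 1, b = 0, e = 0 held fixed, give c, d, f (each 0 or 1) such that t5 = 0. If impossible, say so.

c=0 d=1 f=0

t5 = d NAND t4 must be 0, so both d = 1 and t4 = 1.
Check with a = 1, b = 0, e = 0 and c=0, d=1, f=0:
t1 = b NAND e = 0 NAND 0 = 1
t2 = t1 NAND c = 1 NAND 0 = 1
t3 = a XOR t2 = 1 XOR 1 = 0
t4 = t3 NOR f = 0 NOR 0 = 1
t5 = d NAND t4 = 1 NAND 1 = 0
So t5 = 0.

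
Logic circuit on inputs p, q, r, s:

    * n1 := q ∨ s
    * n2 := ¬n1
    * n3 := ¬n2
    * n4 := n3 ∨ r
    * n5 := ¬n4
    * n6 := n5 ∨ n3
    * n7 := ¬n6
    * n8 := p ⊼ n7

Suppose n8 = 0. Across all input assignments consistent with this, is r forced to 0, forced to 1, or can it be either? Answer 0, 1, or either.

1

n8 = p ⊼ n7 must be 0, so both p = 1 and n7 = 1.
n7 = ¬n6 must be 1, so n6 = 0.
n6 = n5 ∨ n3 must be 0, so both n5 = 0 and n3 = 0.
Every assignment with n8 = 0 has r = 1; there are 1 such assignment(s).
  p=1, q=0, r=1, s=0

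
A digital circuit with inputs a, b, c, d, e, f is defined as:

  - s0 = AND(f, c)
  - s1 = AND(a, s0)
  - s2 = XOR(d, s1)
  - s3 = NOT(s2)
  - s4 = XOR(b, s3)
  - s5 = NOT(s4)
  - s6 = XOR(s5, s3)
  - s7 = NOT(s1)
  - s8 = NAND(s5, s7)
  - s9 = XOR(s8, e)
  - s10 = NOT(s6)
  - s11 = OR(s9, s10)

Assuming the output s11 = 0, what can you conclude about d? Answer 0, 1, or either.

either

Both values of d occur among assignments with s11 = 0:
  d=0: a=0, b=0, c=0, d=0, e=1, f=0
  d=1: a=0, b=0, c=0, d=1, e=0, f=0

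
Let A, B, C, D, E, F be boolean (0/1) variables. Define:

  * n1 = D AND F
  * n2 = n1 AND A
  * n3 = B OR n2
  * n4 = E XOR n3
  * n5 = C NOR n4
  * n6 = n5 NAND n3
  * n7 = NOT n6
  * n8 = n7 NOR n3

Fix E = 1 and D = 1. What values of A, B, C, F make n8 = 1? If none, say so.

A=0, B=0, C=0, F=1

Check with E = 1 and D = 1 and A=0, B=0, C=0, F=1:
n1 = D AND F = 1 AND 1 = 1
n2 = n1 AND A = 1 AND 0 = 0
n3 = B OR n2 = 0 OR 0 = 0
n4 = E XOR n3 = 1 XOR 0 = 1
n5 = C NOR n4 = 0 NOR 1 = 0
n6 = n5 NAND n3 = 0 NAND 0 = 1
n7 = NOT n6 = NOT 1 = 0
n8 = n7 NOR n3 = 0 NOR 0 = 1
So n8 = 1.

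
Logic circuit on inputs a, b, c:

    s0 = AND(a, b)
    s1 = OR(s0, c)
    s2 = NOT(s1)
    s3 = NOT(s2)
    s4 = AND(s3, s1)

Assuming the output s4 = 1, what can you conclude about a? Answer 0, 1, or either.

Both values of a occur among assignments with s4 = 1:
  a=0: a=0, b=0, c=1
  a=1: a=1, b=0, c=1

either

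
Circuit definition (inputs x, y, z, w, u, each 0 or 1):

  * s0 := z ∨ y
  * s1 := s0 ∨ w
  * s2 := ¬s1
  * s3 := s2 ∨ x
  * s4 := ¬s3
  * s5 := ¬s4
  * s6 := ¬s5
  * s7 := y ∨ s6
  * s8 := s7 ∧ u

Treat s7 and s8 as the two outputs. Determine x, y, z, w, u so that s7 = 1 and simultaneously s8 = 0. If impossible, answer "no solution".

Check with x=0 y=1 z=0 w=0 u=0:
s0 = z ∨ y = 0 ∨ 1 = 1
s1 = s0 ∨ w = 1 ∨ 0 = 1
s2 = ¬s1 = ¬1 = 0
s3 = s2 ∨ x = 0 ∨ 0 = 0
s4 = ¬s3 = ¬0 = 1
s5 = ¬s4 = ¬1 = 0
s6 = ¬s5 = ¬0 = 1
s7 = y ∨ s6 = 1 ∨ 1 = 1
s8 = s7 ∧ u = 1 ∧ 0 = 0
So s7 = 1 and s8 = 0.

x=0 y=1 z=0 w=0 u=0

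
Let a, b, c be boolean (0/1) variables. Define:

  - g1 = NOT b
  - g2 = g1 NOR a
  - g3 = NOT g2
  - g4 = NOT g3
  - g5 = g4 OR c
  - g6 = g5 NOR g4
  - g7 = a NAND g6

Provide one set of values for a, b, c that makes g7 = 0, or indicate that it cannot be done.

g7 = a NAND g6 must be 0, so both a = 1 and g6 = 1.
g6 = g5 NOR g4 must be 1, so both g5 = 0 and g4 = 0.
Check with a=1 b=1 c=0:
g1 = NOT b = NOT 1 = 0
g2 = g1 NOR a = 0 NOR 1 = 0
g3 = NOT g2 = NOT 0 = 1
g4 = NOT g3 = NOT 1 = 0
g5 = g4 OR c = 0 OR 0 = 0
g6 = g5 NOR g4 = 0 NOR 0 = 1
g7 = a NAND g6 = 1 NAND 1 = 0
So g7 = 0 as required.

a=1 b=1 c=0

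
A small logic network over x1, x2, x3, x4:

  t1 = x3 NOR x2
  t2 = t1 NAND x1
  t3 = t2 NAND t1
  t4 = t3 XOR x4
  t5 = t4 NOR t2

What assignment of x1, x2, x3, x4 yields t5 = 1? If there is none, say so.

t5 = t4 NOR t2 must be 1, so both t4 = 0 and t2 = 0.
t4 = t3 XOR x4 must be 0, so t3 and x4 are equal.
Check with x1=1, x2=0, x3=0, x4=1:
t1 = x3 NOR x2 = 0 NOR 0 = 1
t2 = t1 NAND x1 = 1 NAND 1 = 0
t3 = t2 NAND t1 = 0 NAND 1 = 1
t4 = t3 XOR x4 = 1 XOR 1 = 0
t5 = t4 NOR t2 = 0 NOR 0 = 1
So t5 = 1 as required.

x1=1, x2=0, x3=0, x4=1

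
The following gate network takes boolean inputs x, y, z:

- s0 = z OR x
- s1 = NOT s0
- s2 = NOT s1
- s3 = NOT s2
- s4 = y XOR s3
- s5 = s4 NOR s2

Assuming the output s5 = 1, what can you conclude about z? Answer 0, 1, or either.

s5 = s4 NOR s2 must be 1, so both s4 = 0 and s2 = 0.
s4 = y XOR s3 must be 0, so y and s3 are equal.
s2 = NOT s1 must be 0, so s1 = 1.
Every assignment with s5 = 1 has z = 0; there are 1 such assignment(s).
  x=0, y=1, z=0

0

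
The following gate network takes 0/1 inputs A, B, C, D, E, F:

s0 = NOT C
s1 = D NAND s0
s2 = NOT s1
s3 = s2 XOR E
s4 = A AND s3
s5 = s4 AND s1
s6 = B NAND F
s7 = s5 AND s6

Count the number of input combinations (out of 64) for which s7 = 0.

s7 = s5 AND s6 must be 0, so at least one of s5, s6 is 0.
Enumerating the 64 input combinations, 55 give s7 = 0 and 9 give s7 = 1.

55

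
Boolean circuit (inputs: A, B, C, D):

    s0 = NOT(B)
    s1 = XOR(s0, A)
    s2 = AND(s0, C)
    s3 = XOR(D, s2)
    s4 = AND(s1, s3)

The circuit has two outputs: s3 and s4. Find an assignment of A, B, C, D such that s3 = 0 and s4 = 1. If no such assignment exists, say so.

Across all 16 input combinations, none give both s3 = 0 and s4 = 1.

no solution exists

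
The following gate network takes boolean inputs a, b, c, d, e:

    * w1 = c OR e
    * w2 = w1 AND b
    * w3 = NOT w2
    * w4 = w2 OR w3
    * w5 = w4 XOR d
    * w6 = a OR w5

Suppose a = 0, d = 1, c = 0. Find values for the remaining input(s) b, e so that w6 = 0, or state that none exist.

w6 = a OR w5 must be 0, so both a = 0 and w5 = 0.
Check with a = 0, d = 1, c = 0 and b=1, e=1:
w1 = c OR e = 0 OR 1 = 1
w2 = w1 AND b = 1 AND 1 = 1
w3 = NOT w2 = NOT 1 = 0
w4 = w2 OR w3 = 1 OR 0 = 1
w5 = w4 XOR d = 1 XOR 1 = 0
w6 = a OR w5 = 0 OR 0 = 0
So w6 = 0.

b=1 e=1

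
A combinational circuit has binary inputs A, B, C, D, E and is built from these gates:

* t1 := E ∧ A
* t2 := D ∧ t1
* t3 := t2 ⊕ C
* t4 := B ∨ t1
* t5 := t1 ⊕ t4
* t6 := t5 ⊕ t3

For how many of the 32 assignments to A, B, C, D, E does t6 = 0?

16

t6 = t5 ⊕ t3 must be 0, so t5 and t3 are equal.
Enumerating the 32 input combinations, 16 give t6 = 0 and 16 give t6 = 1.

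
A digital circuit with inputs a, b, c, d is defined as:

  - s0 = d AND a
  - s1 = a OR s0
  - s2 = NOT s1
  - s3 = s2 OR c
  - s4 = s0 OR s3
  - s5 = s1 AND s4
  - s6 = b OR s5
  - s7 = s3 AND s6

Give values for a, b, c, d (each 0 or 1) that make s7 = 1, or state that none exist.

a=1, b=0, c=1, d=1

Check with a=1, b=0, c=1, d=1:
s0 = d AND a = 1 AND 1 = 1
s1 = a OR s0 = 1 OR 1 = 1
s2 = NOT s1 = NOT 1 = 0
s3 = s2 OR c = 0 OR 1 = 1
s4 = s0 OR s3 = 1 OR 1 = 1
s5 = s1 AND s4 = 1 AND 1 = 1
s6 = b OR s5 = 0 OR 1 = 1
s7 = s3 AND s6 = 1 AND 1 = 1
So s7 = 1 as required.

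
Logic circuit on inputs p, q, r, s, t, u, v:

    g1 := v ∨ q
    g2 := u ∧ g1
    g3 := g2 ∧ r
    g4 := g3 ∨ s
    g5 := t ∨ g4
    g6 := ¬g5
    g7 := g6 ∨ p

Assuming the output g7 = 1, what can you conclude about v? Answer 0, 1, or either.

either

Both values of v occur among assignments with g7 = 1:
  v=0: p=0, q=0, r=0, s=0, t=0, u=0, v=0
  v=1: p=0, q=0, r=0, s=0, t=0, u=0, v=1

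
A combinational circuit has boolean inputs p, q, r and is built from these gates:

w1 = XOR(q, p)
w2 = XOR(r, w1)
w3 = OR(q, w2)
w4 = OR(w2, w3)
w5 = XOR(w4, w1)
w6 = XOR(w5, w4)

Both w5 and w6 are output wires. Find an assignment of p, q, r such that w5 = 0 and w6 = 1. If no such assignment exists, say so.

Check with p=1, q=0, r=0:
w1 = XOR(q, p) = XOR(0, 1) = 1
w2 = XOR(r, w1) = XOR(0, 1) = 1
w3 = OR(q, w2) = OR(0, 1) = 1
w4 = OR(w2, w3) = OR(1, 1) = 1
w5 = XOR(w4, w1) = XOR(1, 1) = 0
w6 = XOR(w5, w4) = XOR(0, 1) = 1
So w5 = 0 and w6 = 1.

p=1, q=0, r=0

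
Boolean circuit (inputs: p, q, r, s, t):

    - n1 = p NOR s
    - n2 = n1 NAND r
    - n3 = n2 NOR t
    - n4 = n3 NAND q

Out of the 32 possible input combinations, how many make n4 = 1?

n4 = n3 NAND q must be 1, so at least one of n3, q is 0.
Enumerating the 32 input combinations, 31 give n4 = 1 and 1 give n4 = 0.

31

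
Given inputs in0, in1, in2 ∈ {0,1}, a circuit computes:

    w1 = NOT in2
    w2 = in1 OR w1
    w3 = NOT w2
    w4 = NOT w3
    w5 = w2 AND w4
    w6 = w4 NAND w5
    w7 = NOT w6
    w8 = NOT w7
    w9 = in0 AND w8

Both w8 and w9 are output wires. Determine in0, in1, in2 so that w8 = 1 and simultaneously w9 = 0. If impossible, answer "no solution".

in0=0, in1=0, in2=1

Check with in0=0, in1=0, in2=1:
w1 = NOT in2 = NOT 1 = 0
w2 = in1 OR w1 = 0 OR 0 = 0
w3 = NOT w2 = NOT 0 = 1
w4 = NOT w3 = NOT 1 = 0
w5 = w2 AND w4 = 0 AND 0 = 0
w6 = w4 NAND w5 = 0 NAND 0 = 1
w7 = NOT w6 = NOT 1 = 0
w8 = NOT w7 = NOT 0 = 1
w9 = in0 AND w8 = 0 AND 1 = 0
So w8 = 1 and w9 = 0.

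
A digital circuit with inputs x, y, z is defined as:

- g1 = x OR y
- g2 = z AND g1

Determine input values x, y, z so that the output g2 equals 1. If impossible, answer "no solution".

Check with x=0 y=1 z=1:
g1 = x OR y = 0 OR 1 = 1
g2 = z AND g1 = 1 AND 1 = 1
So g2 = 1 as required.

x=0 y=1 z=1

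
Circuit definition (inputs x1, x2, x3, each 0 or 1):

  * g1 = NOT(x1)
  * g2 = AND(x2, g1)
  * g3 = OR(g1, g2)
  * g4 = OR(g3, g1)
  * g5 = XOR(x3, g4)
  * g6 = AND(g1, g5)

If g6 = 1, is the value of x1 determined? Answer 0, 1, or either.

0

g6 = AND(g1, g5) must be 1, so both g1 = 1 and g5 = 1.
Every assignment with g6 = 1 has x1 = 0; there are 2 such assignment(s).
  x1=0, x2=0, x3=0
  x1=0, x2=1, x3=0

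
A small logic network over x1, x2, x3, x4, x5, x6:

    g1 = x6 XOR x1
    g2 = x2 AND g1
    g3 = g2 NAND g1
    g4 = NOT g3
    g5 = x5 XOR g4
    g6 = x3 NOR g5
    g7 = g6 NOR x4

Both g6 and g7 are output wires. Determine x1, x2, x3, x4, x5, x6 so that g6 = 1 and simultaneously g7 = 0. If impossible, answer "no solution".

x1=1, x2=0, x3=0, x4=1, x5=0, x6=0

Check with x1=1, x2=0, x3=0, x4=1, x5=0, x6=0:
g1 = x6 XOR x1 = 0 XOR 1 = 1
g2 = x2 AND g1 = 0 AND 1 = 0
g3 = g2 NAND g1 = 0 NAND 1 = 1
g4 = NOT g3 = NOT 1 = 0
g5 = x5 XOR g4 = 0 XOR 0 = 0
g6 = x3 NOR g5 = 0 NOR 0 = 1
g7 = g6 NOR x4 = 1 NOR 1 = 0
So g6 = 1 and g7 = 0.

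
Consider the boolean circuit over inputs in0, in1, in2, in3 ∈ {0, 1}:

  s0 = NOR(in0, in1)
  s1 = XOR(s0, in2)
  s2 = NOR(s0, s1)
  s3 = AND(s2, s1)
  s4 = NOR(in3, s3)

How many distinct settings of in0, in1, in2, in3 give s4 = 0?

s4 = NOR(in3, s3) must be 0, so at least one of in3, s3 is 1.
Enumerating the 16 input combinations, 8 give s4 = 0 and 8 give s4 = 1.

8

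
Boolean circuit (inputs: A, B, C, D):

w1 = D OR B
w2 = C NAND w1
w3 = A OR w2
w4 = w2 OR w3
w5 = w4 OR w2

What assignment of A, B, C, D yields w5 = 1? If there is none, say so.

A=1 B=0 C=0 D=1

w5 = w4 OR w2 must be 1, so at least one of w4, w2 is 1.
Check with A=1 B=0 C=0 D=1:
w1 = D OR B = 1 OR 0 = 1
w2 = C NAND w1 = 0 NAND 1 = 1
w3 = A OR w2 = 1 OR 1 = 1
w4 = w2 OR w3 = 1 OR 1 = 1
w5 = w4 OR w2 = 1 OR 1 = 1
So w5 = 1 as required.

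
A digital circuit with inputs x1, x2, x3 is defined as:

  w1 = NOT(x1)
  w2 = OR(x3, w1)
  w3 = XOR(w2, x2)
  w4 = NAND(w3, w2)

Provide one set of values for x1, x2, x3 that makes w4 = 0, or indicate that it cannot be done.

x1=1 x2=0 x3=1

w4 = NAND(w3, w2) must be 0, so both w3 = 1 and w2 = 1.
w3 = XOR(w2, x2) must be 1, so w2 and x2 differ.
Check with x1=1 x2=0 x3=1:
w1 = NOT(x1) = NOT 1 = 0
w2 = OR(x3, w1) = OR(1, 0) = 1
w3 = XOR(w2, x2) = XOR(1, 0) = 1
w4 = NAND(w3, w2) = NAND(1, 1) = 0
So w4 = 0 as required.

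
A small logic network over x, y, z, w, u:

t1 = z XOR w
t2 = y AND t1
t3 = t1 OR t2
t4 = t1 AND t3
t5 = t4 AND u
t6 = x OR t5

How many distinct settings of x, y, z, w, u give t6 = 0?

12

t6 = x OR t5 must be 0, so both x = 0 and t5 = 0.
Enumerating the 32 input combinations, 12 give t6 = 0 and 20 give t6 = 1.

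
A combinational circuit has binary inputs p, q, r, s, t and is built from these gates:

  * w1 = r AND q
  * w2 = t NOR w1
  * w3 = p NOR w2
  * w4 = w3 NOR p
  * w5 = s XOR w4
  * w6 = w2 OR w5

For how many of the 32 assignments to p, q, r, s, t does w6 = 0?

10

w6 = w2 OR w5 must be 0, so both w2 = 0 and w5 = 0.
w2 = t NOR w1 must be 0, so at least one of t, w1 is 1.
w5 = s XOR w4 must be 0, so s and w4 are equal.
Enumerating the 32 input combinations, 10 give w6 = 0 and 22 give w6 = 1.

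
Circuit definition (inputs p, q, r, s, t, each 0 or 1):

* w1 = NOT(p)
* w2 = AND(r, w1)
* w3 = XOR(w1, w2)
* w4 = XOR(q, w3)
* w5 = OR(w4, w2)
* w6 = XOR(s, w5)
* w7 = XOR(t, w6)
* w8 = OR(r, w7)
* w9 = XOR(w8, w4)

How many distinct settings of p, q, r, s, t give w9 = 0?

w9 = XOR(w8, w4) must be 0, so w8 and w4 are equal.
Enumerating the 32 input combinations, 16 give w9 = 0 and 16 give w9 = 1.

16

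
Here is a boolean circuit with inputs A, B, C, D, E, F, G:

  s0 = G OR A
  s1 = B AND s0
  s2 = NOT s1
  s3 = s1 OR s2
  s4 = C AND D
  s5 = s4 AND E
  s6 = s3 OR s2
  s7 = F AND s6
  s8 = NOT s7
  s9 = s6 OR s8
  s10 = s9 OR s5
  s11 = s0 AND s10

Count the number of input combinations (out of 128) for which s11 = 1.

96

s11 = s0 AND s10 must be 1, so both s0 = 1 and s10 = 1.
s0 = G OR A must be 1, so at least one of G, A is 1.
Enumerating the 128 input combinations, 96 give s11 = 1 and 32 give s11 = 0.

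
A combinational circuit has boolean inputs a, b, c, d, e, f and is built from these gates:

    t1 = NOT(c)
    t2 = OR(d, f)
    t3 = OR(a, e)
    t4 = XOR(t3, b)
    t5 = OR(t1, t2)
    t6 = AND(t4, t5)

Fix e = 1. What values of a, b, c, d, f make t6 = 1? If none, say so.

a=1, b=0, c=0, d=0, f=1

Check with e = 1 and a=1, b=0, c=0, d=0, f=1:
t1 = NOT(c) = NOT 0 = 1
t2 = OR(d, f) = OR(0, 1) = 1
t3 = OR(a, e) = OR(1, 1) = 1
t4 = XOR(t3, b) = XOR(1, 0) = 1
t5 = OR(t1, t2) = OR(1, 1) = 1
t6 = AND(t4, t5) = AND(1, 1) = 1
So t6 = 1.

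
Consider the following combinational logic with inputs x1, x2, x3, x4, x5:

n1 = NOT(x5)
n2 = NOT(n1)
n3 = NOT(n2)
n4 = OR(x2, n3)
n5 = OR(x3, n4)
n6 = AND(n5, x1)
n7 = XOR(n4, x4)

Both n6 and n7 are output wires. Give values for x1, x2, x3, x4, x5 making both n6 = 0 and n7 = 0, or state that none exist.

x1=0 x2=1 x3=0 x4=1 x5=1

Check with x1=0 x2=1 x3=0 x4=1 x5=1:
n1 = NOT(x5) = NOT 1 = 0
n2 = NOT(n1) = NOT 0 = 1
n3 = NOT(n2) = NOT 1 = 0
n4 = OR(x2, n3) = OR(1, 0) = 1
n5 = OR(x3, n4) = OR(0, 1) = 1
n6 = AND(n5, x1) = AND(1, 0) = 0
n7 = XOR(n4, x4) = XOR(1, 1) = 0
So n6 = 0 and n7 = 0.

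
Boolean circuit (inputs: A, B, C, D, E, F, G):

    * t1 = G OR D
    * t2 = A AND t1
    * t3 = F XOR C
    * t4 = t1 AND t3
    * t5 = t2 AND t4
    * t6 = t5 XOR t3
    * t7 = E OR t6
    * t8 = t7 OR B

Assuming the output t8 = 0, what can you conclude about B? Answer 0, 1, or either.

0

t8 = t7 OR B must be 0, so both t7 = 0 and B = 0.
t7 = E OR t6 must be 0, so both E = 0 and t6 = 0.
t6 = t5 XOR t3 must be 0, so t5 and t3 are equal.
Every assignment with t8 = 0 has B = 0; there are 22 such assignment(s).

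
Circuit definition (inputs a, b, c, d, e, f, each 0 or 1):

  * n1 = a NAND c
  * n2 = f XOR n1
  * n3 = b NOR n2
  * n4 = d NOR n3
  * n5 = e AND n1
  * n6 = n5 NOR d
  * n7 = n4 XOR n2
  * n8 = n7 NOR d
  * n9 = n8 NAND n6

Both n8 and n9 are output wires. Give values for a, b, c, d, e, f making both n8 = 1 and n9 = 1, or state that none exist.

a=0, b=0, c=1, d=0, e=1, f=0

Check with a=0, b=0, c=1, d=0, e=1, f=0:
n1 = a NAND c = 0 NAND 1 = 1
n2 = f XOR n1 = 0 XOR 1 = 1
n3 = b NOR n2 = 0 NOR 1 = 0
n4 = d NOR n3 = 0 NOR 0 = 1
n5 = e AND n1 = 1 AND 1 = 1
n6 = n5 NOR d = 1 NOR 0 = 0
n7 = n4 XOR n2 = 1 XOR 1 = 0
n8 = n7 NOR d = 0 NOR 0 = 1
n9 = n8 NAND n6 = 1 NAND 0 = 1
So n8 = 1 and n9 = 1.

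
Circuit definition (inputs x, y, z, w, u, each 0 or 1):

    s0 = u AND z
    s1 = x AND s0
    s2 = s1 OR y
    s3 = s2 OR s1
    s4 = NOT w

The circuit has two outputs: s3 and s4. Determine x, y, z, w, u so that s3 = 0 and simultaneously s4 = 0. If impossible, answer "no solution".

Check with x=0, y=0, z=0, w=1, u=1:
s0 = u AND z = 1 AND 0 = 0
s1 = x AND s0 = 0 AND 0 = 0
s2 = s1 OR y = 0 OR 0 = 0
s3 = s2 OR s1 = 0 OR 0 = 0
s4 = NOT w = NOT 1 = 0
So s3 = 0 and s4 = 0.

x=0, y=0, z=0, w=1, u=1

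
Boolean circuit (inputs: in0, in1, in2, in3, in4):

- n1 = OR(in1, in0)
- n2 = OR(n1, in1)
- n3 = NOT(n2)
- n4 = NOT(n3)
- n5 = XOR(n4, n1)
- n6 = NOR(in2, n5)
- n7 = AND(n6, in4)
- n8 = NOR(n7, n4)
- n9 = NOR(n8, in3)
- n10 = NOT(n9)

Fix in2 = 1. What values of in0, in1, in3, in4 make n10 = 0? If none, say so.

in0=1, in1=0, in3=0, in4=0

Check with in2 = 1 and in0=1, in1=0, in3=0, in4=0:
n1 = OR(in1, in0) = OR(0, 1) = 1
n2 = OR(n1, in1) = OR(1, 0) = 1
n3 = NOT(n2) = NOT 1 = 0
n4 = NOT(n3) = NOT 0 = 1
n5 = XOR(n4, n1) = XOR(1, 1) = 0
n6 = NOR(in2, n5) = NOR(1, 0) = 0
n7 = AND(n6, in4) = AND(0, 0) = 0
n8 = NOR(n7, n4) = NOR(0, 1) = 0
n9 = NOR(n8, in3) = NOR(0, 0) = 1
n10 = NOT(n9) = NOT 1 = 0
So n10 = 0.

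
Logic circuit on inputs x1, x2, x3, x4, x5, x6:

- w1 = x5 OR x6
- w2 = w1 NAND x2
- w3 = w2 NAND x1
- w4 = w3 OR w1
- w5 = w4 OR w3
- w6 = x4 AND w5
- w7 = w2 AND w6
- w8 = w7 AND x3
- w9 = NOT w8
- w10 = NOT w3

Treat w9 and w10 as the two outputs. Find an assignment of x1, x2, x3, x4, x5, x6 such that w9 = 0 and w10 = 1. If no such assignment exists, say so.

x1=1 x2=0 x3=1 x4=1 x5=1 x6=1

Check with x1=1 x2=0 x3=1 x4=1 x5=1 x6=1:
w1 = x5 OR x6 = 1 OR 1 = 1
w2 = w1 NAND x2 = 1 NAND 0 = 1
w3 = w2 NAND x1 = 1 NAND 1 = 0
w4 = w3 OR w1 = 0 OR 1 = 1
w5 = w4 OR w3 = 1 OR 0 = 1
w6 = x4 AND w5 = 1 AND 1 = 1
w7 = w2 AND w6 = 1 AND 1 = 1
w8 = w7 AND x3 = 1 AND 1 = 1
w9 = NOT w8 = NOT 1 = 0
w10 = NOT w3 = NOT 0 = 1
So w9 = 0 and w10 = 1.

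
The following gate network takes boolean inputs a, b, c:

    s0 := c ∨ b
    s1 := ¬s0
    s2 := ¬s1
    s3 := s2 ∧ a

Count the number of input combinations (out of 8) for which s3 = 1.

s3 = s2 ∧ a must be 1, so both s2 = 1 and a = 1.
s2 = ¬s1 must be 1, so s1 = 0.
s1 = ¬s0 must be 0, so s0 = 1.
Satisfying assignments:
  a=1, b=0, c=1
  a=1, b=1, c=0
  a=1, b=1, c=1

3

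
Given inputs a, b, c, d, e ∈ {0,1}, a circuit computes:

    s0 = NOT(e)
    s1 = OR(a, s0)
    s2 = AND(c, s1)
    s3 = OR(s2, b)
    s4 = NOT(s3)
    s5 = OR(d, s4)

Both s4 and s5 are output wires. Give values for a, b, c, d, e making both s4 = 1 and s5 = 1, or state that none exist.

a=0 b=0 c=0 d=1 e=0

Check with a=0 b=0 c=0 d=1 e=0:
s0 = NOT(e) = NOT 0 = 1
s1 = OR(a, s0) = OR(0, 1) = 1
s2 = AND(c, s1) = AND(0, 1) = 0
s3 = OR(s2, b) = OR(0, 0) = 0
s4 = NOT(s3) = NOT 0 = 1
s5 = OR(d, s4) = OR(1, 1) = 1
So s4 = 1 and s5 = 1.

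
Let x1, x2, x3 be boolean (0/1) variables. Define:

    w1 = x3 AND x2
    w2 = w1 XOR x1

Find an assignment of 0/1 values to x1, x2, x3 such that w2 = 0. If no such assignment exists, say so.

x1=0, x2=1, x3=0

Check with x1=0, x2=1, x3=0:
w1 = x3 AND x2 = 0 AND 1 = 0
w2 = w1 XOR x1 = 0 XOR 0 = 0
So w2 = 0 as required.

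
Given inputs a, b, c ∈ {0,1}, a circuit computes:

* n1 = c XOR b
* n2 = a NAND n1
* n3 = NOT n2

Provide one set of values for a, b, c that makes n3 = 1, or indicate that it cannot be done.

a=1 b=0 c=1

n3 = NOT n2 must be 1, so n2 = 0.
Check with a=1 b=0 c=1:
n1 = c XOR b = 1 XOR 0 = 1
n2 = a NAND n1 = 1 NAND 1 = 0
n3 = NOT n2 = NOT 0 = 1
So n3 = 1 as required.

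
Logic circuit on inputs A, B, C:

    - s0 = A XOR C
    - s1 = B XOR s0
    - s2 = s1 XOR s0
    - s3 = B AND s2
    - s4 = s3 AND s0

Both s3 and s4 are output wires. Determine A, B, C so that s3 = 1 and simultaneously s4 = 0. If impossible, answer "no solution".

A=0 B=1 C=0

Check with A=0 B=1 C=0:
s0 = A XOR C = 0 XOR 0 = 0
s1 = B XOR s0 = 1 XOR 0 = 1
s2 = s1 XOR s0 = 1 XOR 0 = 1
s3 = B AND s2 = 1 AND 1 = 1
s4 = s3 AND s0 = 1 AND 0 = 0
So s3 = 1 and s4 = 0.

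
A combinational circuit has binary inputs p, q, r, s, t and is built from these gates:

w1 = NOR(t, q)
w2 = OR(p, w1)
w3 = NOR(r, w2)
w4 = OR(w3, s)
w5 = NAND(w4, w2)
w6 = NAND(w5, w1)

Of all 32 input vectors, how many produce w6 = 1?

28

w6 = NAND(w5, w1) must be 1, so at least one of w5, w1 is 0.
Enumerating the 32 input combinations, 28 give w6 = 1 and 4 give w6 = 0.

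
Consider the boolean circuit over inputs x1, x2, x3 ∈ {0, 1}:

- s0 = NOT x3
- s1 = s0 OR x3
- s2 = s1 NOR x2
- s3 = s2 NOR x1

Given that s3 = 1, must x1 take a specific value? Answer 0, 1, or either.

0

s3 = s2 NOR x1 must be 1, so both s2 = 0 and x1 = 0.
Every assignment with s3 = 1 has x1 = 0; there are 4 such assignment(s).
  x1=0, x2=0, x3=0
  x1=0, x2=0, x3=1
  x1=0, x2=1, x3=0
  x1=0, x2=1, x3=1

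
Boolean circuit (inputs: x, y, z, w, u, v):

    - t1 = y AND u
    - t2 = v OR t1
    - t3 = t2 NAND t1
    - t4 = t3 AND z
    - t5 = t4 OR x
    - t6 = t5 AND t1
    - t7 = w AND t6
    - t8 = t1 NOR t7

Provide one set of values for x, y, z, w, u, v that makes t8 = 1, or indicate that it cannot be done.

t8 = t1 NOR t7 must be 1, so both t1 = 0 and t7 = 0.
t1 = y AND u must be 0, so at least one of y, u is 0.
t7 = w AND t6 must be 0, so at least one of w, t6 is 0.
Check with x=1, y=0, z=0, w=0, u=1, v=1:
t1 = y AND u = 0 AND 1 = 0
t2 = v OR t1 = 1 OR 0 = 1
t3 = t2 NAND t1 = 1 NAND 0 = 1
t4 = t3 AND z = 1 AND 0 = 0
t5 = t4 OR x = 0 OR 1 = 1
t6 = t5 AND t1 = 1 AND 0 = 0
t7 = w AND t6 = 0 AND 0 = 0
t8 = t1 NOR t7 = 0 NOR 0 = 1
So t8 = 1 as required.

x=1, y=0, z=0, w=0, u=1, v=1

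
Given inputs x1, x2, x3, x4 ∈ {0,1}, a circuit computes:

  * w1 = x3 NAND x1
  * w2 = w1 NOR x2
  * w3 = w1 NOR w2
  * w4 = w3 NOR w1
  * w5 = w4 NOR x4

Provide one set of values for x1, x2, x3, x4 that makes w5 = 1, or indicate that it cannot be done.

w5 = w4 NOR x4 must be 1, so both w4 = 0 and x4 = 0.
w4 = w3 NOR w1 must be 0, so at least one of w3, w1 is 1.
Check with x1=1, x2=0, x3=0, x4=0:
w1 = x3 NAND x1 = 0 NAND 1 = 1
w2 = w1 NOR x2 = 1 NOR 0 = 0
w3 = w1 NOR w2 = 1 NOR 0 = 0
w4 = w3 NOR w1 = 0 NOR 1 = 0
w5 = w4 NOR x4 = 0 NOR 0 = 1
So w5 = 1 as required.

x1=1, x2=0, x3=0, x4=0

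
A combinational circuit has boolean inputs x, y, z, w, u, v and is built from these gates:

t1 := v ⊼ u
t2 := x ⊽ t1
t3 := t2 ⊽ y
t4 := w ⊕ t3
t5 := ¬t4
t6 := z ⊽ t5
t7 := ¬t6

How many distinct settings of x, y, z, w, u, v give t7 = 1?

t7 = ¬t6 must be 1, so t6 = 0.
t6 = z ⊽ t5 must be 0, so at least one of z, t5 is 1.
Enumerating the 64 input combinations, 48 give t7 = 1 and 16 give t7 = 0.

48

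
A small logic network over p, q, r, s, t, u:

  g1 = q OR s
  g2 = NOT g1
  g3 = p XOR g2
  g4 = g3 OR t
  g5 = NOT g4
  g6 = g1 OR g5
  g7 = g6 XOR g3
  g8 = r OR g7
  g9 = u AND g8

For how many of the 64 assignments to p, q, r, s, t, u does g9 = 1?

25

g9 = u AND g8 must be 1, so both u = 1 and g8 = 1.
g8 = r OR g7 must be 1, so at least one of r, g7 is 1.
Enumerating the 64 input combinations, 25 give g9 = 1 and 39 give g9 = 0.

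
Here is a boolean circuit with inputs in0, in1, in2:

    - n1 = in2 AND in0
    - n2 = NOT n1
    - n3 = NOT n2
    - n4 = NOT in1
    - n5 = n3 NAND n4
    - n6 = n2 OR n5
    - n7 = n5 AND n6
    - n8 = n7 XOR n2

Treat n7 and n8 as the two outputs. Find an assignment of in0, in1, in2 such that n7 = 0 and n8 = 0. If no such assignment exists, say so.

in0=1, in1=0, in2=1

Check with in0=1, in1=0, in2=1:
n1 = in2 AND in0 = 1 AND 1 = 1
n2 = NOT n1 = NOT 1 = 0
n3 = NOT n2 = NOT 0 = 1
n4 = NOT in1 = NOT 0 = 1
n5 = n3 NAND n4 = 1 NAND 1 = 0
n6 = n2 OR n5 = 0 OR 0 = 0
n7 = n5 AND n6 = 0 AND 0 = 0
n8 = n7 XOR n2 = 0 XOR 0 = 0
So n7 = 0 and n8 = 0.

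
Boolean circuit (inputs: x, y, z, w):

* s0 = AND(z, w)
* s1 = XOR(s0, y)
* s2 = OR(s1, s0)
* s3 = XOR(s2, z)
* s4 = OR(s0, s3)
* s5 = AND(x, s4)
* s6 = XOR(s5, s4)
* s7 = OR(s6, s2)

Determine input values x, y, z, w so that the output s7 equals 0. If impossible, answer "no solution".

x=0 y=0 z=0 w=1

s7 = OR(s6, s2) must be 0, so both s6 = 0 and s2 = 0.
s6 = XOR(s5, s4) must be 0, so s5 and s4 are equal.
s2 = OR(s1, s0) must be 0, so both s1 = 0 and s0 = 0.
Check with x=0 y=0 z=0 w=1:
s0 = AND(z, w) = AND(0, 1) = 0
s1 = XOR(s0, y) = XOR(0, 0) = 0
s2 = OR(s1, s0) = OR(0, 0) = 0
s3 = XOR(s2, z) = XOR(0, 0) = 0
s4 = OR(s0, s3) = OR(0, 0) = 0
s5 = AND(x, s4) = AND(0, 0) = 0
s6 = XOR(s5, s4) = XOR(0, 0) = 0
s7 = OR(s6, s2) = OR(0, 0) = 0
So s7 = 0 as required.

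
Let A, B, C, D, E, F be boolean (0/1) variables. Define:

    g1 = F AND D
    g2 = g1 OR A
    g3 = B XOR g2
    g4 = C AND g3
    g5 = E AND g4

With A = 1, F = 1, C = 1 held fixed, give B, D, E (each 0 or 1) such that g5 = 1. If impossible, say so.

B=0 D=1 E=1

Check with A = 1, F = 1, C = 1 and B=0, D=1, E=1:
g1 = F AND D = 1 AND 1 = 1
g2 = g1 OR A = 1 OR 1 = 1
g3 = B XOR g2 = 0 XOR 1 = 1
g4 = C AND g3 = 1 AND 1 = 1
g5 = E AND g4 = 1 AND 1 = 1
So g5 = 1.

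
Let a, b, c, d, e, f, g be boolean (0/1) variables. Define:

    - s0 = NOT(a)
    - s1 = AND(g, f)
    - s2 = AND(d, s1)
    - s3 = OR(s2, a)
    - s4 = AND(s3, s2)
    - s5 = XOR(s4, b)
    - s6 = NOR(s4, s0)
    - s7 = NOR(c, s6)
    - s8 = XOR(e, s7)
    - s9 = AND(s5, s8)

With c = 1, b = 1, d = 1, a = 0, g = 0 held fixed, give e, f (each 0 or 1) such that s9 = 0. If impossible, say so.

s9 = AND(s5, s8) must be 0, so at least one of s5, s8 is 0.
Check with c = 1, b = 1, d = 1, a = 0, g = 0 and e=0, f=0:
s0 = NOT(a) = NOT 0 = 1
s1 = AND(g, f) = AND(0, 0) = 0
s2 = AND(d, s1) = AND(1, 0) = 0
s3 = OR(s2, a) = OR(0, 0) = 0
s4 = AND(s3, s2) = AND(0, 0) = 0
s5 = XOR(s4, b) = XOR(0, 1) = 1
s6 = NOR(s4, s0) = NOR(0, 1) = 0
s7 = NOR(c, s6) = NOR(1, 0) = 0
s8 = XOR(e, s7) = XOR(0, 0) = 0
s9 = AND(s5, s8) = AND(1, 0) = 0
So s9 = 0.

e=0, f=0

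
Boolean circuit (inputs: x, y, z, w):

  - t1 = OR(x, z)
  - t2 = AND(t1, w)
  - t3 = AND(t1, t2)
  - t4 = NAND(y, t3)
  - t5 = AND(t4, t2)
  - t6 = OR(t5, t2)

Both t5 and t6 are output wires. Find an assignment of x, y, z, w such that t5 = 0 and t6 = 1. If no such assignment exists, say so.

x=1 y=1 z=0 w=1

Check with x=1 y=1 z=0 w=1:
t1 = OR(x, z) = OR(1, 0) = 1
t2 = AND(t1, w) = AND(1, 1) = 1
t3 = AND(t1, t2) = AND(1, 1) = 1
t4 = NAND(y, t3) = NAND(1, 1) = 0
t5 = AND(t4, t2) = AND(0, 1) = 0
t6 = OR(t5, t2) = OR(0, 1) = 1
So t5 = 0 and t6 = 1.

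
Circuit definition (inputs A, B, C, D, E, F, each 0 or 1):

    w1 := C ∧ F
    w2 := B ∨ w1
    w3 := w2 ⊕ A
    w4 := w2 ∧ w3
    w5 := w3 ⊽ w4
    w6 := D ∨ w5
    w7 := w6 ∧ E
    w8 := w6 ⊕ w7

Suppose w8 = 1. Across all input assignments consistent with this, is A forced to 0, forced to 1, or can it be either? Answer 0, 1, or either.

Both values of A occur among assignments with w8 = 1:
  A=0: A=0, B=0, C=0, D=0, E=0, F=0
  A=1: A=1, B=0, C=0, D=1, E=0, F=0

either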